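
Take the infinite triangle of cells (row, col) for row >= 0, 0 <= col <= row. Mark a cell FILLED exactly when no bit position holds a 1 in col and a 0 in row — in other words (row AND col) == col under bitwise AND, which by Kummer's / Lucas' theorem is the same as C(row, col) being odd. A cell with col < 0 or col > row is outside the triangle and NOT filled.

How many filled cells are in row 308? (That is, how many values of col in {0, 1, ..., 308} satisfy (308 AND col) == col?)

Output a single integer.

308 in binary = 100110100
popcount(308) = number of 1-bits in 100110100 = 4
A col c satisfies (308 AND c) == c iff every set bit of c is also set in 308; each of the 4 set bits of 308 can independently be on or off in c.
count = 2^4 = 16

Answer: 16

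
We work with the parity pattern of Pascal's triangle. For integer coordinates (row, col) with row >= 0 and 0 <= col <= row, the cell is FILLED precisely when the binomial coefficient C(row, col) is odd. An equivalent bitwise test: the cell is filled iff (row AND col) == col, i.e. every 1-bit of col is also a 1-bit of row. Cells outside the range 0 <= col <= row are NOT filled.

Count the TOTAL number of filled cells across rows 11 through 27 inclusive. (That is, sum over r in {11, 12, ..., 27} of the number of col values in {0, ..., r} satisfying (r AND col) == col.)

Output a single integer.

Answer: 134

Derivation:
r11=1011 pc3: +8 =8
r12=1100 pc2: +4 =12
r13=1101 pc3: +8 =20
r14=1110 pc3: +8 =28
r15=1111 pc4: +16 =44
r16=10000 pc1: +2 =46
r17=10001 pc2: +4 =50
r18=10010 pc2: +4 =54
r19=10011 pc3: +8 =62
r20=10100 pc2: +4 =66
r21=10101 pc3: +8 =74
r22=10110 pc3: +8 =82
r23=10111 pc4: +16 =98
r24=11000 pc2: +4 =102
r25=11001 pc3: +8 =110
r26=11010 pc3: +8 =118
r27=11011 pc4: +16 =134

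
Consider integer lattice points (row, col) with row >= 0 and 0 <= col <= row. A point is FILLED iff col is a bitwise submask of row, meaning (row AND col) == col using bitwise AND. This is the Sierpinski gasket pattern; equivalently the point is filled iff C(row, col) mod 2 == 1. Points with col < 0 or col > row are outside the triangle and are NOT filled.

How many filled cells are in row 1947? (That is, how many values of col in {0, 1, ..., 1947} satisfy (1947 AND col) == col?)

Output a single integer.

Answer: 256

Derivation:
1947 in binary = 11110011011
popcount(1947) = number of 1-bits in 11110011011 = 8
A col c satisfies (1947 AND c) == c iff every set bit of c is also set in 1947; each of the 8 set bits of 1947 can independently be on or off in c.
count = 2^8 = 256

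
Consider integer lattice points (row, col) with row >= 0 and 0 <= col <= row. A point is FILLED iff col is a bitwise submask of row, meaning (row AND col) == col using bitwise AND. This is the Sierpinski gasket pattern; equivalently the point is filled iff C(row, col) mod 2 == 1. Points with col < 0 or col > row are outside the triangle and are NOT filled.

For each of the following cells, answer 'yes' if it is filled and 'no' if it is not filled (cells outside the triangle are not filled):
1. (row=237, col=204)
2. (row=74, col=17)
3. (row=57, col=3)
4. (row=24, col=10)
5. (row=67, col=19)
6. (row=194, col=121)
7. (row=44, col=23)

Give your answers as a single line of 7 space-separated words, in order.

(237,204): row=0b11101101, col=0b11001100, row AND col = 0b11001100 = 204; 204 == 204 -> filled
(74,17): row=0b1001010, col=0b10001, row AND col = 0b0 = 0; 0 != 17 -> empty
(57,3): row=0b111001, col=0b11, row AND col = 0b1 = 1; 1 != 3 -> empty
(24,10): row=0b11000, col=0b1010, row AND col = 0b1000 = 8; 8 != 10 -> empty
(67,19): row=0b1000011, col=0b10011, row AND col = 0b11 = 3; 3 != 19 -> empty
(194,121): row=0b11000010, col=0b1111001, row AND col = 0b1000000 = 64; 64 != 121 -> empty
(44,23): row=0b101100, col=0b10111, row AND col = 0b100 = 4; 4 != 23 -> empty

Answer: yes no no no no no no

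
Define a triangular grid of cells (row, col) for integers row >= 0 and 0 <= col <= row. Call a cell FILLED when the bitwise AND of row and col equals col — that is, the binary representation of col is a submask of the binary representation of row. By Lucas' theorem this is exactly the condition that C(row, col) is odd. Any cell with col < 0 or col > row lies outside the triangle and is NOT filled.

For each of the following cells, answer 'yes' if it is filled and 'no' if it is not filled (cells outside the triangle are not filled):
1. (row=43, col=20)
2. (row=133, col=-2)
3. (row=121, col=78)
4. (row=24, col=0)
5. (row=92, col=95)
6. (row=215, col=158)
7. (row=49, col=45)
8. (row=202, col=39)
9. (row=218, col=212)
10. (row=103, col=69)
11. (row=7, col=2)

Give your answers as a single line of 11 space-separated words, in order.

(43,20): row=0b101011, col=0b10100, row AND col = 0b0 = 0; 0 != 20 -> empty
(133,-2): col outside [0, 133] -> not filled
(121,78): row=0b1111001, col=0b1001110, row AND col = 0b1001000 = 72; 72 != 78 -> empty
(24,0): row=0b11000, col=0b0, row AND col = 0b0 = 0; 0 == 0 -> filled
(92,95): col outside [0, 92] -> not filled
(215,158): row=0b11010111, col=0b10011110, row AND col = 0b10010110 = 150; 150 != 158 -> empty
(49,45): row=0b110001, col=0b101101, row AND col = 0b100001 = 33; 33 != 45 -> empty
(202,39): row=0b11001010, col=0b100111, row AND col = 0b10 = 2; 2 != 39 -> empty
(218,212): row=0b11011010, col=0b11010100, row AND col = 0b11010000 = 208; 208 != 212 -> empty
(103,69): row=0b1100111, col=0b1000101, row AND col = 0b1000101 = 69; 69 == 69 -> filled
(7,2): row=0b111, col=0b10, row AND col = 0b10 = 2; 2 == 2 -> filled

Answer: no no no yes no no no no no yes yes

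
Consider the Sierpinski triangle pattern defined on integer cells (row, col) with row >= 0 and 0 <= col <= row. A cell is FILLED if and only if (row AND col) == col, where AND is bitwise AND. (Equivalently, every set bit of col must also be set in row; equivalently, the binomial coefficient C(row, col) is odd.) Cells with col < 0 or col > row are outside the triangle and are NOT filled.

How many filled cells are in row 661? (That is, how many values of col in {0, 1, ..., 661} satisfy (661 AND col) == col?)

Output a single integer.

Answer: 32

Derivation:
661 in binary = 1010010101
popcount(661) = number of 1-bits in 1010010101 = 5
A col c satisfies (661 AND c) == c iff every set bit of c is also set in 661; each of the 5 set bits of 661 can independently be on or off in c.
count = 2^5 = 32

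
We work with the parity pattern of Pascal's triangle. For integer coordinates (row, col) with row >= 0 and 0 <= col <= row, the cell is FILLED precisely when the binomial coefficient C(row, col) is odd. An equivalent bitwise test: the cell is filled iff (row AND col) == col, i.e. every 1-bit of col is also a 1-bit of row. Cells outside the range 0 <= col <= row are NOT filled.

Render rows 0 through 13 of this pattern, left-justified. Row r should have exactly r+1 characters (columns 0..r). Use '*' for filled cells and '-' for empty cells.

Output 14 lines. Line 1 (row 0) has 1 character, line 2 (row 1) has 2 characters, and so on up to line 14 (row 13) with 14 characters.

r0=0: *
r1=1: **
r2=10: *-*
r3=11: ****
r4=100: *---*
r5=101: **--**
r6=110: *-*-*-*
r7=111: ********
r8=1000: *-------*
r9=1001: **------**
r10=1010: *-*-----*-*
r11=1011: ****----****
r12=1100: *---*---*---*
r13=1101: **--**--**--**

Answer: *
**
*-*
****
*---*
**--**
*-*-*-*
********
*-------*
**------**
*-*-----*-*
****----****
*---*---*---*
**--**--**--**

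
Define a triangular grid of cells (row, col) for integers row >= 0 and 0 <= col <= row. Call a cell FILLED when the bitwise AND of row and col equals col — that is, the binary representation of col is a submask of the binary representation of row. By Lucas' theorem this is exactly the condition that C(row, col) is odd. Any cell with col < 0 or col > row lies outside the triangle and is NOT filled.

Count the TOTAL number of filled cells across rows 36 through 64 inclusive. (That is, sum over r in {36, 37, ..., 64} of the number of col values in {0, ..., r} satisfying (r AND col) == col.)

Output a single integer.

r36=100100 pc2: +4 =4
r37=100101 pc3: +8 =12
r38=100110 pc3: +8 =20
r39=100111 pc4: +16 =36
r40=101000 pc2: +4 =40
r41=101001 pc3: +8 =48
r42=101010 pc3: +8 =56
r43=101011 pc4: +16 =72
r44=101100 pc3: +8 =80
r45=101101 pc4: +16 =96
r46=101110 pc4: +16 =112
r47=101111 pc5: +32 =144
r48=110000 pc2: +4 =148
r49=110001 pc3: +8 =156
r50=110010 pc3: +8 =164
r51=110011 pc4: +16 =180
r52=110100 pc3: +8 =188
r53=110101 pc4: +16 =204
r54=110110 pc4: +16 =220
r55=110111 pc5: +32 =252
r56=111000 pc3: +8 =260
r57=111001 pc4: +16 =276
r58=111010 pc4: +16 =292
r59=111011 pc5: +32 =324
r60=111100 pc4: +16 =340
r61=111101 pc5: +32 =372
r62=111110 pc5: +32 =404
r63=111111 pc6: +64 =468
r64=1000000 pc1: +2 =470

Answer: 470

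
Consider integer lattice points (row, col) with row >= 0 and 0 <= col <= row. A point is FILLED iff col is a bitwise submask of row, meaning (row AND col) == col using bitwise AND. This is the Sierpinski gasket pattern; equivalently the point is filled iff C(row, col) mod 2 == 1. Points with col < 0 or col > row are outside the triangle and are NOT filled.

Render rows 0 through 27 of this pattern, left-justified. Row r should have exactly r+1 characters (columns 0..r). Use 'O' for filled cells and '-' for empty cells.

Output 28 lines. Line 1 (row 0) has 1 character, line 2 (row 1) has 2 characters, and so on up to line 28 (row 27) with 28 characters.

r0=0: O
r1=1: OO
r2=10: O-O
r3=11: OOOO
r4=100: O---O
r5=101: OO--OO
r6=110: O-O-O-O
r7=111: OOOOOOOO
r8=1000: O-------O
r9=1001: OO------OO
r10=1010: O-O-----O-O
r11=1011: OOOO----OOOO
r12=1100: O---O---O---O
r13=1101: OO--OO--OO--OO
r14=1110: O-O-O-O-O-O-O-O
r15=1111: OOOOOOOOOOOOOOOO
r16=10000: O---------------O
r17=10001: OO--------------OO
r18=10010: O-O-------------O-O
r19=10011: OOOO------------OOOO
r20=10100: O---O-----------O---O
r21=10101: OO--OO----------OO--OO
r22=10110: O-O-O-O---------O-O-O-O
r23=10111: OOOOOOOO--------OOOOOOOO
r24=11000: O-------O-------O-------O
r25=11001: OO------OO------OO------OO
r26=11010: O-O-----O-O-----O-O-----O-O
r27=11011: OOOO----OOOO----OOOO----OOOO

Answer: O
OO
O-O
OOOO
O---O
OO--OO
O-O-O-O
OOOOOOOO
O-------O
OO------OO
O-O-----O-O
OOOO----OOOO
O---O---O---O
OO--OO--OO--OO
O-O-O-O-O-O-O-O
OOOOOOOOOOOOOOOO
O---------------O
OO--------------OO
O-O-------------O-O
OOOO------------OOOO
O---O-----------O---O
OO--OO----------OO--OO
O-O-O-O---------O-O-O-O
OOOOOOOO--------OOOOOOOO
O-------O-------O-------O
OO------OO------OO------OO
O-O-----O-O-----O-O-----O-O
OOOO----OOOO----OOOO----OOOO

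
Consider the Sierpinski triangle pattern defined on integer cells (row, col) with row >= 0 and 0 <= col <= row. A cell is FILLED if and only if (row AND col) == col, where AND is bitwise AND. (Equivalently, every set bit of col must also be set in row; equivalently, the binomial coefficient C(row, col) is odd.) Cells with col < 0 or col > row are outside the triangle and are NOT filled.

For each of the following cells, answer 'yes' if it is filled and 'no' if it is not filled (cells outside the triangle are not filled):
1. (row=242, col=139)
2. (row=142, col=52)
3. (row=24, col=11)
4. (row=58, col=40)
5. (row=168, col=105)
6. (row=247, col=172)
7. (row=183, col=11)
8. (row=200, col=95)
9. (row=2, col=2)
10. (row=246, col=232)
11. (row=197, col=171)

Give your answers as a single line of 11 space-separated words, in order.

(242,139): row=0b11110010, col=0b10001011, row AND col = 0b10000010 = 130; 130 != 139 -> empty
(142,52): row=0b10001110, col=0b110100, row AND col = 0b100 = 4; 4 != 52 -> empty
(24,11): row=0b11000, col=0b1011, row AND col = 0b1000 = 8; 8 != 11 -> empty
(58,40): row=0b111010, col=0b101000, row AND col = 0b101000 = 40; 40 == 40 -> filled
(168,105): row=0b10101000, col=0b1101001, row AND col = 0b101000 = 40; 40 != 105 -> empty
(247,172): row=0b11110111, col=0b10101100, row AND col = 0b10100100 = 164; 164 != 172 -> empty
(183,11): row=0b10110111, col=0b1011, row AND col = 0b11 = 3; 3 != 11 -> empty
(200,95): row=0b11001000, col=0b1011111, row AND col = 0b1001000 = 72; 72 != 95 -> empty
(2,2): row=0b10, col=0b10, row AND col = 0b10 = 2; 2 == 2 -> filled
(246,232): row=0b11110110, col=0b11101000, row AND col = 0b11100000 = 224; 224 != 232 -> empty
(197,171): row=0b11000101, col=0b10101011, row AND col = 0b10000001 = 129; 129 != 171 -> empty

Answer: no no no yes no no no no yes no no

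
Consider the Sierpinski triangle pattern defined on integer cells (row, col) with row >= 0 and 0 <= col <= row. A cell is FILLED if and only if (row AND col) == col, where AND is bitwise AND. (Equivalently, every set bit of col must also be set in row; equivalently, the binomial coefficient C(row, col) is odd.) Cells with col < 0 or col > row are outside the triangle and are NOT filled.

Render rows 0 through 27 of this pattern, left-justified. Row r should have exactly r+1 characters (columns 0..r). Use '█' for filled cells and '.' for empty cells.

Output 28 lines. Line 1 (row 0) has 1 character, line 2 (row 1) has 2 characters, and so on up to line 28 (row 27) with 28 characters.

Answer: █
██
█.█
████
█...█
██..██
█.█.█.█
████████
█.......█
██......██
█.█.....█.█
████....████
█...█...█...█
██..██..██..██
█.█.█.█.█.█.█.█
████████████████
█...............█
██..............██
█.█.............█.█
████............████
█...█...........█...█
██..██..........██..██
█.█.█.█.........█.█.█.█
████████........████████
█.......█.......█.......█
██......██......██......██
█.█.....█.█.....█.█.....█.█
████....████....████....████

Derivation:
r0=0: █
r1=1: ██
r2=10: █.█
r3=11: ████
r4=100: █...█
r5=101: ██..██
r6=110: █.█.█.█
r7=111: ████████
r8=1000: █.......█
r9=1001: ██......██
r10=1010: █.█.....█.█
r11=1011: ████....████
r12=1100: █...█...█...█
r13=1101: ██..██..██..██
r14=1110: █.█.█.█.█.█.█.█
r15=1111: ████████████████
r16=10000: █...............█
r17=10001: ██..............██
r18=10010: █.█.............█.█
r19=10011: ████............████
r20=10100: █...█...........█...█
r21=10101: ██..██..........██..██
r22=10110: █.█.█.█.........█.█.█.█
r23=10111: ████████........████████
r24=11000: █.......█.......█.......█
r25=11001: ██......██......██......██
r26=11010: █.█.....█.█.....█.█.....█.█
r27=11011: ████....████....████....████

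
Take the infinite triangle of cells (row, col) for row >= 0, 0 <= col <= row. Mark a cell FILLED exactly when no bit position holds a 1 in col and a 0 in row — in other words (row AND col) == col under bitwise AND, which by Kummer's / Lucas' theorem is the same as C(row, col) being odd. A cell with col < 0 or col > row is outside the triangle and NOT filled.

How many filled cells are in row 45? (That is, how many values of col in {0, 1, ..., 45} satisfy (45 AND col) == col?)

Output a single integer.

Answer: 16

Derivation:
45 in binary = 101101
popcount(45) = number of 1-bits in 101101 = 4
A col c satisfies (45 AND c) == c iff every set bit of c is also set in 45; each of the 4 set bits of 45 can independently be on or off in c.
count = 2^4 = 16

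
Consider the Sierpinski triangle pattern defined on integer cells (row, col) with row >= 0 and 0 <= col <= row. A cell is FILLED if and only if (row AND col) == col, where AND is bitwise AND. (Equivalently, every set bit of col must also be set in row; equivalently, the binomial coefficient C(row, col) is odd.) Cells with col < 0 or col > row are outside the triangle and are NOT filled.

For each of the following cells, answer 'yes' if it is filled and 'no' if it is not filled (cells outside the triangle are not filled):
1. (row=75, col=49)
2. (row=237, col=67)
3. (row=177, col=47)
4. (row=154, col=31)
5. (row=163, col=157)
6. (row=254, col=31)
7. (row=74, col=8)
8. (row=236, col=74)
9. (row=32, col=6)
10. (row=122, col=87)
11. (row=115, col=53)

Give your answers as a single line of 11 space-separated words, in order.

Answer: no no no no no no yes no no no no

Derivation:
(75,49): row=0b1001011, col=0b110001, row AND col = 0b1 = 1; 1 != 49 -> empty
(237,67): row=0b11101101, col=0b1000011, row AND col = 0b1000001 = 65; 65 != 67 -> empty
(177,47): row=0b10110001, col=0b101111, row AND col = 0b100001 = 33; 33 != 47 -> empty
(154,31): row=0b10011010, col=0b11111, row AND col = 0b11010 = 26; 26 != 31 -> empty
(163,157): row=0b10100011, col=0b10011101, row AND col = 0b10000001 = 129; 129 != 157 -> empty
(254,31): row=0b11111110, col=0b11111, row AND col = 0b11110 = 30; 30 != 31 -> empty
(74,8): row=0b1001010, col=0b1000, row AND col = 0b1000 = 8; 8 == 8 -> filled
(236,74): row=0b11101100, col=0b1001010, row AND col = 0b1001000 = 72; 72 != 74 -> empty
(32,6): row=0b100000, col=0b110, row AND col = 0b0 = 0; 0 != 6 -> empty
(122,87): row=0b1111010, col=0b1010111, row AND col = 0b1010010 = 82; 82 != 87 -> empty
(115,53): row=0b1110011, col=0b110101, row AND col = 0b110001 = 49; 49 != 53 -> empty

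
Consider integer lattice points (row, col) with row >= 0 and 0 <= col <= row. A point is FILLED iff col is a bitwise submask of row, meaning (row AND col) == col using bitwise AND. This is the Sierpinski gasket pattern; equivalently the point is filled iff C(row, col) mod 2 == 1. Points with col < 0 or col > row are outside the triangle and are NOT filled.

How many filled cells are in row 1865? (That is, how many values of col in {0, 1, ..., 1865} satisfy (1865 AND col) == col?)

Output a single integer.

Answer: 64

Derivation:
1865 in binary = 11101001001
popcount(1865) = number of 1-bits in 11101001001 = 6
A col c satisfies (1865 AND c) == c iff every set bit of c is also set in 1865; each of the 6 set bits of 1865 can independently be on or off in c.
count = 2^6 = 64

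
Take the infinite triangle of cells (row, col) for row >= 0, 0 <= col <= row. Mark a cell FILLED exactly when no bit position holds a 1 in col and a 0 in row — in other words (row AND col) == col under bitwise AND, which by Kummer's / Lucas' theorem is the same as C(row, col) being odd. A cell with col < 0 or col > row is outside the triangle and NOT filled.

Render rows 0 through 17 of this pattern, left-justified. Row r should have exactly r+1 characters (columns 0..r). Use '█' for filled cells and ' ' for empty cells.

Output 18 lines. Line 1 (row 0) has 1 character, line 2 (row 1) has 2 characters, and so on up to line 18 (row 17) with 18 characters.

Answer: █
██
█ █
████
█   █
██  ██
█ █ █ █
████████
█       █
██      ██
█ █     █ █
████    ████
█   █   █   █
██  ██  ██  ██
█ █ █ █ █ █ █ █
████████████████
█               █
██              ██

Derivation:
r0=0: █
r1=1: ██
r2=10: █ █
r3=11: ████
r4=100: █   █
r5=101: ██  ██
r6=110: █ █ █ █
r7=111: ████████
r8=1000: █       █
r9=1001: ██      ██
r10=1010: █ █     █ █
r11=1011: ████    ████
r12=1100: █   █   █   █
r13=1101: ██  ██  ██  ██
r14=1110: █ █ █ █ █ █ █ █
r15=1111: ████████████████
r16=10000: █               █
r17=10001: ██              ██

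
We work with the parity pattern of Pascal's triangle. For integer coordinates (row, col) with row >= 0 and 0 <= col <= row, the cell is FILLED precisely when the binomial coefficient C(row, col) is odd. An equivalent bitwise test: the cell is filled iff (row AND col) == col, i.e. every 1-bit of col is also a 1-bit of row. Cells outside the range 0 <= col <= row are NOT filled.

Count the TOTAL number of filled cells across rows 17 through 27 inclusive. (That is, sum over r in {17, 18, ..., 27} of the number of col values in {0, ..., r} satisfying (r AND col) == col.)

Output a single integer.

Answer: 88

Derivation:
r17=10001 pc2: +4 =4
r18=10010 pc2: +4 =8
r19=10011 pc3: +8 =16
r20=10100 pc2: +4 =20
r21=10101 pc3: +8 =28
r22=10110 pc3: +8 =36
r23=10111 pc4: +16 =52
r24=11000 pc2: +4 =56
r25=11001 pc3: +8 =64
r26=11010 pc3: +8 =72
r27=11011 pc4: +16 =88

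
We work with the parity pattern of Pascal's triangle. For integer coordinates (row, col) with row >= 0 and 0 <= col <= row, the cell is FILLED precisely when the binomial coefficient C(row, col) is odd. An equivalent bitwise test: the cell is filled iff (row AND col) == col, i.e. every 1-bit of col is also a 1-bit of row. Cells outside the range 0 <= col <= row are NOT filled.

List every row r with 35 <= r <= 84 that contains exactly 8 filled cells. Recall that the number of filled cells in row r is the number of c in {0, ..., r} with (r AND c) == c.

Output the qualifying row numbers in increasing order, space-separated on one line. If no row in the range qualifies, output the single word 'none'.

Answer: 35 37 38 41 42 44 49 50 52 56 67 69 70 73 74 76 81 82 84

Derivation:
Row r has 2^popcount(r) filled cells, so we need popcount(r) = log2(8) = 3.
Scan r = 35..84 and keep those with exactly 3 one-bits:
r=35=100011 popcount=3 -> KEEP
r=36=100100 popcount=2 -> skip
r=37=100101 popcount=3 -> KEEP
r=38=100110 popcount=3 -> KEEP
r=39=100111 popcount=4 -> skip
r=40=101000 popcount=2 -> skip
r=41=101001 popcount=3 -> KEEP
r=42=101010 popcount=3 -> KEEP
r=43=101011 popcount=4 -> skip
r=44=101100 popcount=3 -> KEEP
r=45=101101 popcount=4 -> skip
r=46=101110 popcount=4 -> skip
r=47=101111 popcount=5 -> skip
r=48=110000 popcount=2 -> skip
r=49=110001 popcount=3 -> KEEP
r=50=110010 popcount=3 -> KEEP
r=51=110011 popcount=4 -> skip
r=52=110100 popcount=3 -> KEEP
r=53=110101 popcount=4 -> skip
r=54=110110 popcount=4 -> skip
r=55=110111 popcount=5 -> skip
r=56=111000 popcount=3 -> KEEP
r=57=111001 popcount=4 -> skip
r=58=111010 popcount=4 -> skip
r=59=111011 popcount=5 -> skip
r=60=111100 popcount=4 -> skip
r=61=111101 popcount=5 -> skip
r=62=111110 popcount=5 -> skip
r=63=111111 popcount=6 -> skip
r=64=1000000 popcount=1 -> skip
r=65=1000001 popcount=2 -> skip
r=66=1000010 popcount=2 -> skip
r=67=1000011 popcount=3 -> KEEP
r=68=1000100 popcount=2 -> skip
r=69=1000101 popcount=3 -> KEEP
r=70=1000110 popcount=3 -> KEEP
r=71=1000111 popcount=4 -> skip
r=72=1001000 popcount=2 -> skip
r=73=1001001 popcount=3 -> KEEP
r=74=1001010 popcount=3 -> KEEP
r=75=1001011 popcount=4 -> skip
r=76=1001100 popcount=3 -> KEEP
r=77=1001101 popcount=4 -> skip
r=78=1001110 popcount=4 -> skip
r=79=1001111 popcount=5 -> skip
r=80=1010000 popcount=2 -> skip
r=81=1010001 popcount=3 -> KEEP
r=82=1010010 popcount=3 -> KEEP
r=83=1010011 popcount=4 -> skip
r=84=1010100 popcount=3 -> KEEP
Kept rows: 35 37 38 41 42 44 49 50 52 56 67 69 70 73 74 76 81 82 84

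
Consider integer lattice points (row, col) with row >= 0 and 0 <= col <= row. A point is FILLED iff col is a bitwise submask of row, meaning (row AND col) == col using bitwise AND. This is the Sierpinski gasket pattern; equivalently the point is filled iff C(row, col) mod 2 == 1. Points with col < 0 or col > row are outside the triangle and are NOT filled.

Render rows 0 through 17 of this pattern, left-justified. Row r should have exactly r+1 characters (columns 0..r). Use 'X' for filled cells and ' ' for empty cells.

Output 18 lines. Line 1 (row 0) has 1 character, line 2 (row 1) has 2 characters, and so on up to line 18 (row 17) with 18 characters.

Answer: X
XX
X X
XXXX
X   X
XX  XX
X X X X
XXXXXXXX
X       X
XX      XX
X X     X X
XXXX    XXXX
X   X   X   X
XX  XX  XX  XX
X X X X X X X X
XXXXXXXXXXXXXXXX
X               X
XX              XX

Derivation:
r0=0: X
r1=1: XX
r2=10: X X
r3=11: XXXX
r4=100: X   X
r5=101: XX  XX
r6=110: X X X X
r7=111: XXXXXXXX
r8=1000: X       X
r9=1001: XX      XX
r10=1010: X X     X X
r11=1011: XXXX    XXXX
r12=1100: X   X   X   X
r13=1101: XX  XX  XX  XX
r14=1110: X X X X X X X X
r15=1111: XXXXXXXXXXXXXXXX
r16=10000: X               X
r17=10001: XX              XX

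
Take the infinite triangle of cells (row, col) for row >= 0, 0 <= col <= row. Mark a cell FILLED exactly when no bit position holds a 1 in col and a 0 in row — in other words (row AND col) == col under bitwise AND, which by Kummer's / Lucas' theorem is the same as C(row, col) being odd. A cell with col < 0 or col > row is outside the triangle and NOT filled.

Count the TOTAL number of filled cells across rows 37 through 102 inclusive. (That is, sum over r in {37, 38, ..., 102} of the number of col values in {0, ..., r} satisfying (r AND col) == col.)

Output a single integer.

Answer: 1026

Derivation:
r37=100101 pc3: +8 =8
r38=100110 pc3: +8 =16
r39=100111 pc4: +16 =32
r40=101000 pc2: +4 =36
r41=101001 pc3: +8 =44
r42=101010 pc3: +8 =52
r43=101011 pc4: +16 =68
r44=101100 pc3: +8 =76
r45=101101 pc4: +16 =92
r46=101110 pc4: +16 =108
r47=101111 pc5: +32 =140
r48=110000 pc2: +4 =144
r49=110001 pc3: +8 =152
r50=110010 pc3: +8 =160
r51=110011 pc4: +16 =176
r52=110100 pc3: +8 =184
r53=110101 pc4: +16 =200
r54=110110 pc4: +16 =216
r55=110111 pc5: +32 =248
r56=111000 pc3: +8 =256
r57=111001 pc4: +16 =272
r58=111010 pc4: +16 =288
r59=111011 pc5: +32 =320
r60=111100 pc4: +16 =336
r61=111101 pc5: +32 =368
r62=111110 pc5: +32 =400
r63=111111 pc6: +64 =464
r64=1000000 pc1: +2 =466
r65=1000001 pc2: +4 =470
r66=1000010 pc2: +4 =474
r67=1000011 pc3: +8 =482
r68=1000100 pc2: +4 =486
r69=1000101 pc3: +8 =494
r70=1000110 pc3: +8 =502
r71=1000111 pc4: +16 =518
r72=1001000 pc2: +4 =522
r73=1001001 pc3: +8 =530
r74=1001010 pc3: +8 =538
r75=1001011 pc4: +16 =554
r76=1001100 pc3: +8 =562
r77=1001101 pc4: +16 =578
r78=1001110 pc4: +16 =594
r79=1001111 pc5: +32 =626
r80=1010000 pc2: +4 =630
r81=1010001 pc3: +8 =638
r82=1010010 pc3: +8 =646
r83=1010011 pc4: +16 =662
r84=1010100 pc3: +8 =670
r85=1010101 pc4: +16 =686
r86=1010110 pc4: +16 =702
r87=1010111 pc5: +32 =734
r88=1011000 pc3: +8 =742
r89=1011001 pc4: +16 =758
r90=1011010 pc4: +16 =774
r91=1011011 pc5: +32 =806
r92=1011100 pc4: +16 =822
r93=1011101 pc5: +32 =854
r94=1011110 pc5: +32 =886
r95=1011111 pc6: +64 =950
r96=1100000 pc2: +4 =954
r97=1100001 pc3: +8 =962
r98=1100010 pc3: +8 =970
r99=1100011 pc4: +16 =986
r100=1100100 pc3: +8 =994
r101=1100101 pc4: +16 =1010
r102=1100110 pc4: +16 =1026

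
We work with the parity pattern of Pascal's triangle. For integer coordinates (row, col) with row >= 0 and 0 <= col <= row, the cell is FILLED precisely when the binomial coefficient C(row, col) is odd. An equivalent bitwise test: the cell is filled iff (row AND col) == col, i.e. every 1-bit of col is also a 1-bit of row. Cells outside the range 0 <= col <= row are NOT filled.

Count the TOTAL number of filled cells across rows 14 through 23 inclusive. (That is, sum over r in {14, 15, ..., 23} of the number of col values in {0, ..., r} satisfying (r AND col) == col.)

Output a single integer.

Answer: 78

Derivation:
r14=1110 pc3: +8 =8
r15=1111 pc4: +16 =24
r16=10000 pc1: +2 =26
r17=10001 pc2: +4 =30
r18=10010 pc2: +4 =34
r19=10011 pc3: +8 =42
r20=10100 pc2: +4 =46
r21=10101 pc3: +8 =54
r22=10110 pc3: +8 =62
r23=10111 pc4: +16 =78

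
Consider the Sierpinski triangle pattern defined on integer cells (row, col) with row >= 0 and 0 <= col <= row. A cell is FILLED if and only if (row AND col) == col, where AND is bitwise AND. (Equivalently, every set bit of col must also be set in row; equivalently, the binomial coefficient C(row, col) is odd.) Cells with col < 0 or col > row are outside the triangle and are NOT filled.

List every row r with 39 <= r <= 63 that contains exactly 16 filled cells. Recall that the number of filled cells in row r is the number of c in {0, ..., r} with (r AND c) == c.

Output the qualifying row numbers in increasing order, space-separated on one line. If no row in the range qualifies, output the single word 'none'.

Row r has 2^popcount(r) filled cells, so we need popcount(r) = log2(16) = 4.
Scan r = 39..63 and keep those with exactly 4 one-bits:
r=39=100111 popcount=4 -> KEEP
r=40=101000 popcount=2 -> skip
r=41=101001 popcount=3 -> skip
r=42=101010 popcount=3 -> skip
r=43=101011 popcount=4 -> KEEP
r=44=101100 popcount=3 -> skip
r=45=101101 popcount=4 -> KEEP
r=46=101110 popcount=4 -> KEEP
r=47=101111 popcount=5 -> skip
r=48=110000 popcount=2 -> skip
r=49=110001 popcount=3 -> skip
r=50=110010 popcount=3 -> skip
r=51=110011 popcount=4 -> KEEP
r=52=110100 popcount=3 -> skip
r=53=110101 popcount=4 -> KEEP
r=54=110110 popcount=4 -> KEEP
r=55=110111 popcount=5 -> skip
r=56=111000 popcount=3 -> skip
r=57=111001 popcount=4 -> KEEP
r=58=111010 popcount=4 -> KEEP
r=59=111011 popcount=5 -> skip
r=60=111100 popcount=4 -> KEEP
r=61=111101 popcount=5 -> skip
r=62=111110 popcount=5 -> skip
r=63=111111 popcount=6 -> skip
Kept rows: 39 43 45 46 51 53 54 57 58 60

Answer: 39 43 45 46 51 53 54 57 58 60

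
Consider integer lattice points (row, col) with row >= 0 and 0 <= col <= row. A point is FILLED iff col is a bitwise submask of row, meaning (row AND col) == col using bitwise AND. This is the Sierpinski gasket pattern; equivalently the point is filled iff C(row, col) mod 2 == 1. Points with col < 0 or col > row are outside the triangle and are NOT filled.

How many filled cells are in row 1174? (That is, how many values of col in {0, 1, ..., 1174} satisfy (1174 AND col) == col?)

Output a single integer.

Answer: 32

Derivation:
1174 in binary = 10010010110
popcount(1174) = number of 1-bits in 10010010110 = 5
A col c satisfies (1174 AND c) == c iff every set bit of c is also set in 1174; each of the 5 set bits of 1174 can independently be on or off in c.
count = 2^5 = 32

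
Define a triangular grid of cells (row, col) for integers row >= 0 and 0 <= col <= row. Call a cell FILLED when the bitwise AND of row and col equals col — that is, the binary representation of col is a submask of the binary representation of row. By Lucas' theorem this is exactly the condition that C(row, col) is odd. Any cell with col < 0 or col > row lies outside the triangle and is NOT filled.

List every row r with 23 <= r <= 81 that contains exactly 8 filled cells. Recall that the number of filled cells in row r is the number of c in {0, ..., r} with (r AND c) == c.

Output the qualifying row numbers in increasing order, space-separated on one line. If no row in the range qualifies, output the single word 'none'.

Row r has 2^popcount(r) filled cells, so we need popcount(r) = log2(8) = 3.
Scan r = 23..81 and keep those with exactly 3 one-bits:
r=23=10111 popcount=4 -> skip
r=24=11000 popcount=2 -> skip
r=25=11001 popcount=3 -> KEEP
r=26=11010 popcount=3 -> KEEP
r=27=11011 popcount=4 -> skip
r=28=11100 popcount=3 -> KEEP
r=29=11101 popcount=4 -> skip
r=30=11110 popcount=4 -> skip
r=31=11111 popcount=5 -> skip
r=32=100000 popcount=1 -> skip
r=33=100001 popcount=2 -> skip
r=34=100010 popcount=2 -> skip
r=35=100011 popcount=3 -> KEEP
r=36=100100 popcount=2 -> skip
r=37=100101 popcount=3 -> KEEP
r=38=100110 popcount=3 -> KEEP
r=39=100111 popcount=4 -> skip
r=40=101000 popcount=2 -> skip
r=41=101001 popcount=3 -> KEEP
r=42=101010 popcount=3 -> KEEP
r=43=101011 popcount=4 -> skip
r=44=101100 popcount=3 -> KEEP
r=45=101101 popcount=4 -> skip
r=46=101110 popcount=4 -> skip
r=47=101111 popcount=5 -> skip
r=48=110000 popcount=2 -> skip
r=49=110001 popcount=3 -> KEEP
r=50=110010 popcount=3 -> KEEP
r=51=110011 popcount=4 -> skip
r=52=110100 popcount=3 -> KEEP
r=53=110101 popcount=4 -> skip
r=54=110110 popcount=4 -> skip
r=55=110111 popcount=5 -> skip
r=56=111000 popcount=3 -> KEEP
r=57=111001 popcount=4 -> skip
r=58=111010 popcount=4 -> skip
r=59=111011 popcount=5 -> skip
r=60=111100 popcount=4 -> skip
r=61=111101 popcount=5 -> skip
r=62=111110 popcount=5 -> skip
r=63=111111 popcount=6 -> skip
r=64=1000000 popcount=1 -> skip
r=65=1000001 popcount=2 -> skip
r=66=1000010 popcount=2 -> skip
r=67=1000011 popcount=3 -> KEEP
r=68=1000100 popcount=2 -> skip
r=69=1000101 popcount=3 -> KEEP
r=70=1000110 popcount=3 -> KEEP
r=71=1000111 popcount=4 -> skip
r=72=1001000 popcount=2 -> skip
r=73=1001001 popcount=3 -> KEEP
r=74=1001010 popcount=3 -> KEEP
r=75=1001011 popcount=4 -> skip
r=76=1001100 popcount=3 -> KEEP
r=77=1001101 popcount=4 -> skip
r=78=1001110 popcount=4 -> skip
r=79=1001111 popcount=5 -> skip
r=80=1010000 popcount=2 -> skip
r=81=1010001 popcount=3 -> KEEP
Kept rows: 25 26 28 35 37 38 41 42 44 49 50 52 56 67 69 70 73 74 76 81

Answer: 25 26 28 35 37 38 41 42 44 49 50 52 56 67 69 70 73 74 76 81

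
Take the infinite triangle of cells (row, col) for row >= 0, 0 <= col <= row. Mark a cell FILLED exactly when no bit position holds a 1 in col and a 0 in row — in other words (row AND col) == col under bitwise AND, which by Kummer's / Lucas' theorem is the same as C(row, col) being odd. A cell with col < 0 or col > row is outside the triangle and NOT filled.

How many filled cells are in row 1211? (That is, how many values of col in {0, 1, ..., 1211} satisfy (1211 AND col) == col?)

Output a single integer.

Answer: 128

Derivation:
1211 in binary = 10010111011
popcount(1211) = number of 1-bits in 10010111011 = 7
A col c satisfies (1211 AND c) == c iff every set bit of c is also set in 1211; each of the 7 set bits of 1211 can independently be on or off in c.
count = 2^7 = 128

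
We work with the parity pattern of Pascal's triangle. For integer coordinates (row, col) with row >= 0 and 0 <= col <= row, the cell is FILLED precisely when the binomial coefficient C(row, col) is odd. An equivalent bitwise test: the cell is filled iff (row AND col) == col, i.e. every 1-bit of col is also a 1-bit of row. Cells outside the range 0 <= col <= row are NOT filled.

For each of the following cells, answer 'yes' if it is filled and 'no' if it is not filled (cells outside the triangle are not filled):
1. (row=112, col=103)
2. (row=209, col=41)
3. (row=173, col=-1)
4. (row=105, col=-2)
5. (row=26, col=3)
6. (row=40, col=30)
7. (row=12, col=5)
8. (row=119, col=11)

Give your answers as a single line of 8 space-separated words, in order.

Answer: no no no no no no no no

Derivation:
(112,103): row=0b1110000, col=0b1100111, row AND col = 0b1100000 = 96; 96 != 103 -> empty
(209,41): row=0b11010001, col=0b101001, row AND col = 0b1 = 1; 1 != 41 -> empty
(173,-1): col outside [0, 173] -> not filled
(105,-2): col outside [0, 105] -> not filled
(26,3): row=0b11010, col=0b11, row AND col = 0b10 = 2; 2 != 3 -> empty
(40,30): row=0b101000, col=0b11110, row AND col = 0b1000 = 8; 8 != 30 -> empty
(12,5): row=0b1100, col=0b101, row AND col = 0b100 = 4; 4 != 5 -> empty
(119,11): row=0b1110111, col=0b1011, row AND col = 0b11 = 3; 3 != 11 -> empty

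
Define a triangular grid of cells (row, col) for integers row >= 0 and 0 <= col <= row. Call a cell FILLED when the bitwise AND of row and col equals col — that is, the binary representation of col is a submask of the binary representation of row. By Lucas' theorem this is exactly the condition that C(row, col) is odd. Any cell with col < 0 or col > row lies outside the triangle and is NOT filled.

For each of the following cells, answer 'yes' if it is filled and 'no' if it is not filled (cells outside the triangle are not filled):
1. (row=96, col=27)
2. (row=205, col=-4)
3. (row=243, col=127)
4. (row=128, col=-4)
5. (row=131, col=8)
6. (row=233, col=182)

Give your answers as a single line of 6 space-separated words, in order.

(96,27): row=0b1100000, col=0b11011, row AND col = 0b0 = 0; 0 != 27 -> empty
(205,-4): col outside [0, 205] -> not filled
(243,127): row=0b11110011, col=0b1111111, row AND col = 0b1110011 = 115; 115 != 127 -> empty
(128,-4): col outside [0, 128] -> not filled
(131,8): row=0b10000011, col=0b1000, row AND col = 0b0 = 0; 0 != 8 -> empty
(233,182): row=0b11101001, col=0b10110110, row AND col = 0b10100000 = 160; 160 != 182 -> empty

Answer: no no no no no no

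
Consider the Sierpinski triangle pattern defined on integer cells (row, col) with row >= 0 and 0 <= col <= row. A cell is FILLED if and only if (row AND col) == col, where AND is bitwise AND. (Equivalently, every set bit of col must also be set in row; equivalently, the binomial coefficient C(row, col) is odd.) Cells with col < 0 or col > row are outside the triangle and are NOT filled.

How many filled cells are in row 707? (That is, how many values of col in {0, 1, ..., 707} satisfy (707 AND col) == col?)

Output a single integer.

Answer: 32

Derivation:
707 in binary = 1011000011
popcount(707) = number of 1-bits in 1011000011 = 5
A col c satisfies (707 AND c) == c iff every set bit of c is also set in 707; each of the 5 set bits of 707 can independently be on or off in c.
count = 2^5 = 32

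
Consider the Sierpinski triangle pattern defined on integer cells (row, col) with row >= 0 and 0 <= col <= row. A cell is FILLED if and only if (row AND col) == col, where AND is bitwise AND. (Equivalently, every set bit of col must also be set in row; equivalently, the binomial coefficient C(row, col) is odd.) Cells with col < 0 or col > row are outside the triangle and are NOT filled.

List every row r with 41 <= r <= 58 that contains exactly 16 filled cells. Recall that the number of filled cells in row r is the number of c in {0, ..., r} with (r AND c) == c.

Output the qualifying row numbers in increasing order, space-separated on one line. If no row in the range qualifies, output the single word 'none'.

Answer: 43 45 46 51 53 54 57 58

Derivation:
Row r has 2^popcount(r) filled cells, so we need popcount(r) = log2(16) = 4.
Scan r = 41..58 and keep those with exactly 4 one-bits:
r=41=101001 popcount=3 -> skip
r=42=101010 popcount=3 -> skip
r=43=101011 popcount=4 -> KEEP
r=44=101100 popcount=3 -> skip
r=45=101101 popcount=4 -> KEEP
r=46=101110 popcount=4 -> KEEP
r=47=101111 popcount=5 -> skip
r=48=110000 popcount=2 -> skip
r=49=110001 popcount=3 -> skip
r=50=110010 popcount=3 -> skip
r=51=110011 popcount=4 -> KEEP
r=52=110100 popcount=3 -> skip
r=53=110101 popcount=4 -> KEEP
r=54=110110 popcount=4 -> KEEP
r=55=110111 popcount=5 -> skip
r=56=111000 popcount=3 -> skip
r=57=111001 popcount=4 -> KEEP
r=58=111010 popcount=4 -> KEEP
Kept rows: 43 45 46 51 53 54 57 58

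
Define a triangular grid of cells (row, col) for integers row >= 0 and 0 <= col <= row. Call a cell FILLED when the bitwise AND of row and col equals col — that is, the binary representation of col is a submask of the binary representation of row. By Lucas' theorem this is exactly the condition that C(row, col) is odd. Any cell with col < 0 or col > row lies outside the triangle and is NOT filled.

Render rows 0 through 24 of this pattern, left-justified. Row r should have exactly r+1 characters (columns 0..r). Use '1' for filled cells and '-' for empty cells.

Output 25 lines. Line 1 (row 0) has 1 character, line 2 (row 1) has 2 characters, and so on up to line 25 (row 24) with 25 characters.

Answer: 1
11
1-1
1111
1---1
11--11
1-1-1-1
11111111
1-------1
11------11
1-1-----1-1
1111----1111
1---1---1---1
11--11--11--11
1-1-1-1-1-1-1-1
1111111111111111
1---------------1
11--------------11
1-1-------------1-1
1111------------1111
1---1-----------1---1
11--11----------11--11
1-1-1-1---------1-1-1-1
11111111--------11111111
1-------1-------1-------1

Derivation:
r0=0: 1
r1=1: 11
r2=10: 1-1
r3=11: 1111
r4=100: 1---1
r5=101: 11--11
r6=110: 1-1-1-1
r7=111: 11111111
r8=1000: 1-------1
r9=1001: 11------11
r10=1010: 1-1-----1-1
r11=1011: 1111----1111
r12=1100: 1---1---1---1
r13=1101: 11--11--11--11
r14=1110: 1-1-1-1-1-1-1-1
r15=1111: 1111111111111111
r16=10000: 1---------------1
r17=10001: 11--------------11
r18=10010: 1-1-------------1-1
r19=10011: 1111------------1111
r20=10100: 1---1-----------1---1
r21=10101: 11--11----------11--11
r22=10110: 1-1-1-1---------1-1-1-1
r23=10111: 11111111--------11111111
r24=11000: 1-------1-------1-------1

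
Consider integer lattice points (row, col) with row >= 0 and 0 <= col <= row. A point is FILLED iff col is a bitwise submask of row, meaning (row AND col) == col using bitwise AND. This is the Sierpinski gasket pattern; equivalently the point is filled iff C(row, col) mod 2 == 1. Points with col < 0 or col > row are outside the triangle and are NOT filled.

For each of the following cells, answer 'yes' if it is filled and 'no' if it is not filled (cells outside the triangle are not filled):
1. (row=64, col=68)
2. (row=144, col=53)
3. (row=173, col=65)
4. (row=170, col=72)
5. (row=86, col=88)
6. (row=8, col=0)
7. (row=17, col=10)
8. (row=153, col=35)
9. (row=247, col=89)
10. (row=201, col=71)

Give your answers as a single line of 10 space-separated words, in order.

(64,68): col outside [0, 64] -> not filled
(144,53): row=0b10010000, col=0b110101, row AND col = 0b10000 = 16; 16 != 53 -> empty
(173,65): row=0b10101101, col=0b1000001, row AND col = 0b1 = 1; 1 != 65 -> empty
(170,72): row=0b10101010, col=0b1001000, row AND col = 0b1000 = 8; 8 != 72 -> empty
(86,88): col outside [0, 86] -> not filled
(8,0): row=0b1000, col=0b0, row AND col = 0b0 = 0; 0 == 0 -> filled
(17,10): row=0b10001, col=0b1010, row AND col = 0b0 = 0; 0 != 10 -> empty
(153,35): row=0b10011001, col=0b100011, row AND col = 0b1 = 1; 1 != 35 -> empty
(247,89): row=0b11110111, col=0b1011001, row AND col = 0b1010001 = 81; 81 != 89 -> empty
(201,71): row=0b11001001, col=0b1000111, row AND col = 0b1000001 = 65; 65 != 71 -> empty

Answer: no no no no no yes no no no no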